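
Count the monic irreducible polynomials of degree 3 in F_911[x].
There are 252019040 monic irreducible polynomials of degree 3 over F_911

Each element of F_{911^3} that lies in no proper subfield is a root of exactly one monic irreducible of degree 3 over F_911, and each such polynomial has 3 distinct roots in F_{911^3}. By Möbius inversion the count is N_911(3) = (1/3) Σ_{d|3} μ(3/d) · 911^d = (1/3)(μ(3)·911^1 + μ(1)·911^3) = 756057120/3 = 252019040.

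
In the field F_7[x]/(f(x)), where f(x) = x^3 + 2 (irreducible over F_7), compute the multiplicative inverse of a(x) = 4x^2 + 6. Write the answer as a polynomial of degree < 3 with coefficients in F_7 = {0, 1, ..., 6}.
a(x)^(-1) ≡ 6x^2 + x + 5 (mod f(x))

Since f is irreducible over F_7, F_7[x]/(f) is a field and a(x) ≠ 0 has an inverse. Apply the extended Euclidean algorithm to f(x) and a(x) in F_7[x]: f(x) = (2x)·a(x) + (2x + 2);  a(x) = (2x + 5)·(2x + 2) + (3). The last nonzero remainder is the constant 3 = gcd(f, a) in F_7. Back-substituting through the division chain expresses 3 = s(x)·a(x) + t(x)·f(x) with s(x) ≡ 4x^2 + 3x + 1 (mod f), so (4x^2 + 3x + 1)·a(x) ≡ 3 (mod f). Multiplying by 3^(-1) ≡ 5 in F_7 gives a(x)^(-1) ≡ 5·(4x^2 + 3x + 1) ≡ 6x^2 + x + 5 (mod f). Check: (4x^2 + 6)·(6x^2 + x + 5) = 3x^4 + 4x^3 + 6x + 2 ≡ 1 (mod x^3 + 2).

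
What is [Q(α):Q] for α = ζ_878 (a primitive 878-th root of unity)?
[Q(α):Q] = 438

The minimal polynomial of ζ_878 over Q is the 878-th cyclotomic polynomial Φ_878(x), which is irreducible over Q and has degree φ(878) = 438. Hence [Q(α):Q] = φ(878) = 438.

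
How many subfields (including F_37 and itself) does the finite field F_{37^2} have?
F_{37^2} has 2 subfields

The subfields of F_{p^n} are exactly the fields F_{p^d} for d | n (each is the fixed field of the unique index-d subgroup of Gal(F_{p^n}/F_p) ≅ Z/nZ). The divisors of n = 2 are {1, 2}, giving 2 subfields: F_{37^1}, F_{37^2}.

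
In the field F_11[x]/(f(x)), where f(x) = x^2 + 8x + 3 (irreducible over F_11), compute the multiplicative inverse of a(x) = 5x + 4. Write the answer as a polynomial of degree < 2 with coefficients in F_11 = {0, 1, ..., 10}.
a(x)^(-1) ≡ 9x + 1 (mod f(x))

Since f is irreducible over F_11, F_11[x]/(f) is a field and a(x) ≠ 0 has an inverse. Apply the extended Euclidean algorithm to f(x) and a(x) in F_11[x]: f(x) = (9x + 1)·a(x) + (10). The last nonzero remainder is the constant 10 = gcd(f, a) in F_11. Back-substituting through the division chain expresses 10 = s(x)·a(x) + t(x)·f(x) with s(x) ≡ 2x + 10 (mod f), so (2x + 10)·a(x) ≡ 10 (mod f). Multiplying by 10^(-1) ≡ 10 in F_11 gives a(x)^(-1) ≡ 10·(2x + 10) ≡ 9x + 1 (mod f). Check: (5x + 4)·(9x + 1) = x^2 + 8x + 4 ≡ 1 (mod x^2 + 8x + 3).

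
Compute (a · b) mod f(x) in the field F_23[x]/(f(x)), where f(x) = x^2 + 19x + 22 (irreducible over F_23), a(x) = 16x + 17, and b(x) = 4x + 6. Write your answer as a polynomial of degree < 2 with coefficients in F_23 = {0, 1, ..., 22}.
a · b ≡ 6x + 5 (mod f(x))

Multiply in F_23[x]: a(x)·b(x) = (16x + 17)·(4x + 6) = 18x^2 + 3x + 10. This has degree ≥ 2, so divide by f(x) over F_23: 18x^2 + 3x + 10 = (18)·(x^2 + 19x + 22) + (6x + 5). Hence a·b ≡ 6x + 5 (mod f). (F_23[x]/(f) is a field with 23^2 = 529 elements since f is irreducible of degree 2.)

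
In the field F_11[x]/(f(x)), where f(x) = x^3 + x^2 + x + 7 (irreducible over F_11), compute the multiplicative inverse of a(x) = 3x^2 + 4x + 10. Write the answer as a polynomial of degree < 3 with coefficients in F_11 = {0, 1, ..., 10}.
a(x)^(-1) ≡ 3x^2 + x + 1 (mod f(x))

Since f is irreducible over F_11, F_11[x]/(f) is a field and a(x) ≠ 0 has an inverse. Apply the extended Euclidean algorithm to f(x) and a(x) in F_11[x]: f(x) = (4x + 6)·a(x) + (3x + 2);  a(x) = (x + 8)·(3x + 2) + (5). The last nonzero remainder is the constant 5 = gcd(f, a) in F_11. Back-substituting through the division chain expresses 5 = s(x)·a(x) + t(x)·f(x) with s(x) ≡ 4x^2 + 5x + 5 (mod f), so (4x^2 + 5x + 5)·a(x) ≡ 5 (mod f). Multiplying by 5^(-1) ≡ 9 in F_11 gives a(x)^(-1) ≡ 9·(4x^2 + 5x + 5) ≡ 3x^2 + x + 1 (mod f). Check: (3x^2 + 4x + 10)·(3x^2 + x + 1) = 9x^4 + 4x^3 + 4x^2 + 3x + 10 ≡ 1 (mod x^3 + x^2 + x + 7).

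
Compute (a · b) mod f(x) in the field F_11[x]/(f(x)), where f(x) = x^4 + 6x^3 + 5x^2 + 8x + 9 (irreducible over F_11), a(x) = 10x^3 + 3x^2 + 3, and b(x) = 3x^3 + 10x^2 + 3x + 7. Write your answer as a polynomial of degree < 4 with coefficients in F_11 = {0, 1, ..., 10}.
a · b ≡ 2x^3 + 6x (mod f(x))

Multiply in F_11[x]: a(x)·b(x) = (10x^3 + 3x^2 + 3)·(3x^3 + 10x^2 + 3x + 7) = 8x^6 + 10x^5 + 5x^4 + 7x^2 + 9x + 10. This has degree ≥ 4, so divide by f(x) over F_11: 8x^6 + 10x^5 + 5x^4 + 7x^2 + 9x + 10 = (8x^2 + 6x + 6)·(x^4 + 6x^3 + 5x^2 + 8x + 9) + (2x^3 + 6x). Hence a·b ≡ 2x^3 + 6x (mod f). (F_11[x]/(f) is a field with 11^4 = 14641 elements since f is irreducible of degree 4.)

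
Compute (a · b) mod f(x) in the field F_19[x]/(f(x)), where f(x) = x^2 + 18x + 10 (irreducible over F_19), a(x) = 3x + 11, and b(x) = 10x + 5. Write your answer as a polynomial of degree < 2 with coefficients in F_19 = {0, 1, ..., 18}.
a · b ≡ 3x + 2 (mod f(x))

Multiply in F_19[x]: a(x)·b(x) = (3x + 11)·(10x + 5) = 11x^2 + 11x + 17. This has degree ≥ 2, so divide by f(x) over F_19: 11x^2 + 11x + 17 = (11)·(x^2 + 18x + 10) + (3x + 2). Hence a·b ≡ 3x + 2 (mod f). (F_19[x]/(f) is a field with 19^2 = 361 elements since f is irreducible of degree 2.)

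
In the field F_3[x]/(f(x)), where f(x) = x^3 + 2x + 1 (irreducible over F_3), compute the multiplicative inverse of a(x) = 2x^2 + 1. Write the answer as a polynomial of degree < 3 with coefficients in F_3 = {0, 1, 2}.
a(x)^(-1) ≡ x (mod f(x))

Since f is irreducible over F_3, F_3[x]/(f) is a field and a(x) ≠ 0 has an inverse. Apply the extended Euclidean algorithm to f(x) and a(x) in F_3[x]: f(x) = (2x)·a(x) + (1). The last nonzero remainder is the constant 1 = gcd(f, a) in F_3. Back-substituting through the division chain expresses 1 = s(x)·a(x) + t(x)·f(x) with s(x) ≡ x (mod f), so a(x)^(-1) ≡ s(x) = x (mod f). Check: (2x^2 + 1)·(x) = 2x^3 + x ≡ 1 (mod x^3 + 2x + 1).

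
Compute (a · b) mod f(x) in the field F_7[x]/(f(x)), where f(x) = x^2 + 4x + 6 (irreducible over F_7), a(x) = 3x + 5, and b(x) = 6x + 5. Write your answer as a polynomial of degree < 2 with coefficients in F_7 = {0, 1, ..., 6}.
a · b ≡ x + 1 (mod f(x))

Multiply in F_7[x]: a(x)·b(x) = (3x + 5)·(6x + 5) = 4x^2 + 3x + 4. This has degree ≥ 2, so divide by f(x) over F_7: 4x^2 + 3x + 4 = (4)·(x^2 + 4x + 6) + (x + 1). Hence a·b ≡ x + 1 (mod f). (F_7[x]/(f) is a field with 7^2 = 49 elements since f is irreducible of degree 2.)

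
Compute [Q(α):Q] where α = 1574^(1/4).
[Q(α):Q] = 4

α is a root of x^4 - 1574. By Eisenstein's criterion at the prime p = 2 (which divides the constant term 1574 but p^2 = 4 does not, since 1574 is squarefree), x^4 - 1574 is irreducible over Q. Hence [Q(α):Q] = 4.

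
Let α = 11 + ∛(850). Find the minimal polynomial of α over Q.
m_α(x) = x^3 - 33x^2 + 363x - 2181

Set β = α - 11 = ∛(850), so β^3 = 850. Then (α - 11)^3 - 850 = 0, i.e. α is a root of g(x) = (x - 11)^3 - 850 = x^3 - 33x^2 + 363x - 2181. Since g(x) = h(x - 11) where h(x) = x^3 - 850, and h is irreducible over Q (because 850 is not a perfect cube, so h has no rational root, and a monic cubic with no rational root is irreducible), g is also irreducible (irreducibility is preserved under the substitution x → x - 11). Hence m_α(x) = x^3 - 33x^2 + 363x - 2181.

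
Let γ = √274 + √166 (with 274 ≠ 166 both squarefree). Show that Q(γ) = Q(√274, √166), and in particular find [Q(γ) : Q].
[Q(γ) : Q] = 4 (equivalently, Q(γ) = Q(√274, √166))

Obviously Q(γ) ⊆ Q(√274, √166), and [Q(√274, √166):Q] = 4 (since 274, 166 are distinct squarefree integers > 1 with 45484 not a perfect square). To show equality we compute the minimal polynomial of γ. From γ = √274 + √166: γ^2 = 274 + 2√(45484) + 166 = 440 + 2√(45484), so γ^2 - 440 = 2√(45484); squaring, (γ^2 - 440)^2 = 4·45484, i.e. γ^4 - 880γ^2 + 193600 - 181936 = 0, i.e. γ^4 - 880γ^2 + 11664 = 0. So γ is a root of x^4 - 880x^2 + 11664. This polynomial is irreducible over Q: it has no rational root (each ±√274 ± √166 is irrational), and any factorization into two quadratics over Q would force √(45484) ∈ Q (pairing opposite roots) or √274, √166 ∈ Q (other pairings), all impossible. Hence [Q(γ):Q] = 4 = [Q(√274, √166):Q], so Q(γ) = Q(√274, √166).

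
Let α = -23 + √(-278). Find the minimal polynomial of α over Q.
m_α(x) = x^2 + 46x + 807

From α + 23 = √(-278), squaring gives (α + 23)^2 = -278, i.e. α^2 + 46α + 529 = -278, so α^2 + 46α + 807 = 0. The discriminant of x^2 + 46x + 807 is (46)^2 - 4·(807) = 2116 - 3228 = -1112, and 4·(-278) is not a perfect square in Q since -278 is squarefree and ≠ 1. Hence x^2 + 46x + 807 is irreducible over Q and is the minimal polynomial of α.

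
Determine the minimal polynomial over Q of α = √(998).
m_α(x) = x^2 - 998

α satisfies α^2 - 998 = 0, so x^2 - 998 annihilates α. Since d = 998 is squarefree and ≠ 1, it is not a perfect square in Q, so x^2 - 998 has no rational root and is therefore irreducible over Q (a degree-2 polynomial over a field is irreducible iff it has no root). Hence m_α(x) = x^2 - 998.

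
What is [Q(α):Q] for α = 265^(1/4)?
[Q(α):Q] = 4

α is a root of x^4 - 265. By Eisenstein's criterion at the prime p = 5 (which divides the constant term 265 but p^2 = 25 does not, since 265 is squarefree), x^4 - 265 is irreducible over Q. Hence [Q(α):Q] = 4.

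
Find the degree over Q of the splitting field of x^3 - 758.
[K : Q] = 6

The roots of x^3 - 758 are ∛758, ω∛758, ω^2∛758 where ω = e^(2πi/3) is a primitive cube root of unity, so K = Q(∛758, ω). Now [Q(∛758):Q] = 3 (since 758 is not a perfect cube, x^3 - 758 is irreducible) and [Q(ω):Q] = 2. Both 2 and 3 divide [K:Q], and [K:Q] ≤ 3·2 = 6, so [K:Q] = 6. (Equivalently: Q(∛758) ⊂ R but ω ∉ R, so [K : Q(∛758)] = 2.)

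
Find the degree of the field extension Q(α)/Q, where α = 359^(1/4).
[Q(α):Q] = 4

α is a root of x^4 - 359. By Eisenstein's criterion at the prime p = 359 (which divides the constant term 359 but p^2 = 128881 does not, since 359 is squarefree), x^4 - 359 is irreducible over Q. Hence [Q(α):Q] = 4.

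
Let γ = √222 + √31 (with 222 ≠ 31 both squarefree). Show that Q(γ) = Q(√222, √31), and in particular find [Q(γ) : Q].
[Q(γ) : Q] = 4 (equivalently, Q(γ) = Q(√222, √31))

Obviously Q(γ) ⊆ Q(√222, √31), and [Q(√222, √31):Q] = 4 (since 222, 31 are distinct squarefree integers > 1 with 6882 not a perfect square). To show equality we compute the minimal polynomial of γ. From γ = √222 + √31: γ^2 = 222 + 2√(6882) + 31 = 253 + 2√(6882), so γ^2 - 253 = 2√(6882); squaring, (γ^2 - 253)^2 = 4·6882, i.e. γ^4 - 506γ^2 + 64009 - 27528 = 0, i.e. γ^4 - 506γ^2 + 36481 = 0. So γ is a root of x^4 - 506x^2 + 36481. This polynomial is irreducible over Q: it has no rational root (each ±√222 ± √31 is irrational), and any factorization into two quadratics over Q would force √(6882) ∈ Q (pairing opposite roots) or √222, √31 ∈ Q (other pairings), all impossible. Hence [Q(γ):Q] = 4 = [Q(√222, √31):Q], so Q(γ) = Q(√222, √31).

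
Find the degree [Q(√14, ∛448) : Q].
[Q(√14, ∛448) : Q] = 6

Let L = Q(√14, ∛448). Since Q(√14) ⊂ L and [Q(√14):Q] = 2, the tower law gives 2 | [L:Q]. Likewise Q(∛448) ⊂ L with [Q(∛448):Q] = 3 (because 448 is not a perfect cube), so 3 | [L:Q]. As gcd(2,3) = 1, [L:Q] is divisible by 6. Conversely L is generated over Q by √14 and ∛448, so [L:Q] ≤ 2·3 = 6. Therefore [Q(√14, ∛448) : Q] = 6.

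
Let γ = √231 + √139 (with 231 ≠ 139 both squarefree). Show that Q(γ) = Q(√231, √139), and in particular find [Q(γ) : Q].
[Q(γ) : Q] = 4 (equivalently, Q(γ) = Q(√231, √139))

Obviously Q(γ) ⊆ Q(√231, √139), and [Q(√231, √139):Q] = 4 (since 231, 139 are distinct squarefree integers > 1 with 32109 not a perfect square). To show equality we compute the minimal polynomial of γ. From γ = √231 + √139: γ^2 = 231 + 2√(32109) + 139 = 370 + 2√(32109), so γ^2 - 370 = 2√(32109); squaring, (γ^2 - 370)^2 = 4·32109, i.e. γ^4 - 740γ^2 + 136900 - 128436 = 0, i.e. γ^4 - 740γ^2 + 8464 = 0. So γ is a root of x^4 - 740x^2 + 8464. This polynomial is irreducible over Q: it has no rational root (each ±√231 ± √139 is irrational), and any factorization into two quadratics over Q would force √(32109) ∈ Q (pairing opposite roots) or √231, √139 ∈ Q (other pairings), all impossible. Hence [Q(γ):Q] = 4 = [Q(√231, √139):Q], so Q(γ) = Q(√231, √139).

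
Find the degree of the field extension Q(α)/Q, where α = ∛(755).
[Q(α):Q] = 3

The minimal polynomial of α is x^3 - 755, irreducible over Q since 755 is not a perfect cube (so x^3 - 755 has no rational root). Hence [Q(α):Q] = deg(m_α) = 3.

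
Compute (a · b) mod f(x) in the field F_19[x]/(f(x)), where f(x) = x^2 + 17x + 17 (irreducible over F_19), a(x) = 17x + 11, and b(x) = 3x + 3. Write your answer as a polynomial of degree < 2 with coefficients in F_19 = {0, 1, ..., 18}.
a · b ≡ 15x + 2 (mod f(x))

Multiply in F_19[x]: a(x)·b(x) = (17x + 11)·(3x + 3) = 13x^2 + 8x + 14. This has degree ≥ 2, so divide by f(x) over F_19: 13x^2 + 8x + 14 = (13)·(x^2 + 17x + 17) + (15x + 2). Hence a·b ≡ 15x + 2 (mod f). (F_19[x]/(f) is a field with 19^2 = 361 elements since f is irreducible of degree 2.)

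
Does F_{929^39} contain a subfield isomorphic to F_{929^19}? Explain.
No: F_{929^19} is not a subfield of F_{929^39}

F_{p^m} embeds in F_{p^n} iff m | n. Here 19 ∤ 39 (since 39 = 2·19 + 1 with remainder 1 ≠ 0), so F_{929^19} is not a subfield of F_{929^39}. Equivalently: if it were, the tower law would give 19 = [F_{929^19}:F_929] dividing [F_{929^39}:F_929] = 39, contradiction.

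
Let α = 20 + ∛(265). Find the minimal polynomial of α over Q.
m_α(x) = x^3 - 60x^2 + 1200x - 8265

Set β = α - 20 = ∛(265), so β^3 = 265. Then (α - 20)^3 - 265 = 0, i.e. α is a root of g(x) = (x - 20)^3 - 265 = x^3 - 60x^2 + 1200x - 8265. Since g(x) = h(x - 20) where h(x) = x^3 - 265, and h is irreducible over Q (because 265 is not a perfect cube, so h has no rational root, and a monic cubic with no rational root is irreducible), g is also irreducible (irreducibility is preserved under the substitution x → x - 20). Hence m_α(x) = x^3 - 60x^2 + 1200x - 8265.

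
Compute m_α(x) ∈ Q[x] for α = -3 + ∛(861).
m_α(x) = x^3 + 9x^2 + 27x - 834

Set β = α + 3 = ∛(861), so β^3 = 861. Then (α + 3)^3 - 861 = 0, i.e. α is a root of g(x) = (x + 3)^3 - 861 = x^3 + 9x^2 + 27x - 834. Since g(x) = h(x + 3) where h(x) = x^3 - 861, and h is irreducible over Q (because 861 is not a perfect cube, so h has no rational root, and a monic cubic with no rational root is irreducible), g is also irreducible (irreducibility is preserved under the substitution x → x + 3). Hence m_α(x) = x^3 + 9x^2 + 27x - 834.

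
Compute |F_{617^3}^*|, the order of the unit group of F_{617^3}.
|F_{617^3}^*| = 234885112

F_{617^3} has 617^3 = 234885113 elements; its multiplicative group consists of all nonzero elements, so |F_{617^3}^*| = 234885113 - 1 = 234885112. (It is cyclic since any finite subgroup of the multiplicative group of a field is cyclic.)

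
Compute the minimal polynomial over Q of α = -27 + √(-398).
m_α(x) = x^2 + 54x + 1127

From α + 27 = √(-398), squaring gives (α + 27)^2 = -398, i.e. α^2 + 54α + 729 = -398, so α^2 + 54α + 1127 = 0. The discriminant of x^2 + 54x + 1127 is (54)^2 - 4·(1127) = 2916 - 4508 = -1592, and 4·(-398) is not a perfect square in Q since -398 is squarefree and ≠ 1. Hence x^2 + 54x + 1127 is irreducible over Q and is the minimal polynomial of α.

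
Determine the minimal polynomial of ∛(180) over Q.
m_α(x) = x^3 - 180

α satisfies α^3 = 180, so x^3 - 180 annihilates α. By the rational root test, a rational root p/q (in lowest terms) of x^3 - 180 would satisfy p^3 = 180 q^3, forcing q = 1 and p^3 = 180; but 180 is not a perfect cube, contradiction. A monic cubic over Q with no rational root is irreducible (any nontrivial factorization would include a linear factor). Hence x^3 - 180 is the minimal polynomial of α, and in particular [Q(α):Q] = 3.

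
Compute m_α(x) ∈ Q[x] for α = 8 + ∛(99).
m_α(x) = x^3 - 24x^2 + 192x - 611

Set β = α - 8 = ∛(99), so β^3 = 99. Then (α - 8)^3 - 99 = 0, i.e. α is a root of g(x) = (x - 8)^3 - 99 = x^3 - 24x^2 + 192x - 611. Since g(x) = h(x - 8) where h(x) = x^3 - 99, and h is irreducible over Q (because 99 is not a perfect cube, so h has no rational root, and a monic cubic with no rational root is irreducible), g is also irreducible (irreducibility is preserved under the substitution x → x - 8). Hence m_α(x) = x^3 - 24x^2 + 192x - 611.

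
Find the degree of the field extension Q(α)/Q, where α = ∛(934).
[Q(α):Q] = 3

The minimal polynomial of α is x^3 - 934, irreducible over Q since 934 is not a perfect cube (so x^3 - 934 has no rational root). Hence [Q(α):Q] = deg(m_α) = 3.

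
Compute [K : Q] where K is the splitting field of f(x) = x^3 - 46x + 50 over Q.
[K : Q] = 6

By the rational root test, any rational root of the monic integer polynomial f(x) = x^3 - 46x + 50 must be an integer dividing the constant term 50, i.e. one of ±{1, 2, 5, 10, 25, 50}. Evaluating: f(1) = 5, f(-1) = 95, f(2) = -34, f(-2) = 134, f(5) = -55, f(-5) = 155, f(10) = 590, f(-10) = -490, f(25) = 14525, f(-25) = -14425, f(50) = 122750, f(-50) = -122650; none is 0, so f has no rational root and is therefore irreducible over Q (a cubic with no linear factor over a field is irreducible). For an irreducible cubic, the Galois group is A_3 or S_3 according as the discriminant disc(f) = -4a^3 - 27b^2 = -4·(-46)^3 - 27·(50)^2 = 321844 is or is not a square in Q. Here disc(f) = 321844 is not a perfect square in Q, so the Galois group of f over Q is not contained in A_3 and must be all of S_3. The splitting field has degree |S_3| = 6 over Q, so [K : Q] = 6.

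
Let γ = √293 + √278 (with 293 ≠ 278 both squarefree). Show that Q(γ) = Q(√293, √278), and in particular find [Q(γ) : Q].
[Q(γ) : Q] = 4 (equivalently, Q(γ) = Q(√293, √278))

Obviously Q(γ) ⊆ Q(√293, √278), and [Q(√293, √278):Q] = 4 (since 293, 278 are distinct squarefree integers > 1 with 81454 not a perfect square). To show equality we compute the minimal polynomial of γ. From γ = √293 + √278: γ^2 = 293 + 2√(81454) + 278 = 571 + 2√(81454), so γ^2 - 571 = 2√(81454); squaring, (γ^2 - 571)^2 = 4·81454, i.e. γ^4 - 1142γ^2 + 326041 - 325816 = 0, i.e. γ^4 - 1142γ^2 + 225 = 0. So γ is a root of x^4 - 1142x^2 + 225. This polynomial is irreducible over Q: it has no rational root (each ±√293 ± √278 is irrational), and any factorization into two quadratics over Q would force √(81454) ∈ Q (pairing opposite roots) or √293, √278 ∈ Q (other pairings), all impossible. Hence [Q(γ):Q] = 4 = [Q(√293, √278):Q], so Q(γ) = Q(√293, √278).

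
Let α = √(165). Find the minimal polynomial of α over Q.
m_α(x) = x^2 - 165

α satisfies α^2 - 165 = 0, so x^2 - 165 annihilates α. Since d = 165 is squarefree and ≠ 1, it is not a perfect square in Q, so x^2 - 165 has no rational root and is therefore irreducible over Q (a degree-2 polynomial over a field is irreducible iff it has no root). Hence m_α(x) = x^2 - 165.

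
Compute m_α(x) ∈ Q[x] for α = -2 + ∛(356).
m_α(x) = x^3 + 6x^2 + 12x - 348

Set β = α + 2 = ∛(356), so β^3 = 356. Then (α + 2)^3 - 356 = 0, i.e. α is a root of g(x) = (x + 2)^3 - 356 = x^3 + 6x^2 + 12x - 348. Since g(x) = h(x + 2) where h(x) = x^3 - 356, and h is irreducible over Q (because 356 is not a perfect cube, so h has no rational root, and a monic cubic with no rational root is irreducible), g is also irreducible (irreducibility is preserved under the substitution x → x + 2). Hence m_α(x) = x^3 + 6x^2 + 12x - 348.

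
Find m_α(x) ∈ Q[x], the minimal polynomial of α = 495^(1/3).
m_α(x) = x^3 - 495

α satisfies α^3 = 495, so x^3 - 495 annihilates α. By the rational root test, a rational root p/q (in lowest terms) of x^3 - 495 would satisfy p^3 = 495 q^3, forcing q = 1 and p^3 = 495; but 495 is not a perfect cube, contradiction. A monic cubic over Q with no rational root is irreducible (any nontrivial factorization would include a linear factor). Hence x^3 - 495 is the minimal polynomial of α, and in particular [Q(α):Q] = 3.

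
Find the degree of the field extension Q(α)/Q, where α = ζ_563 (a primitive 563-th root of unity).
[Q(α):Q] = 562

The minimal polynomial of ζ_563 over Q is the 563-th cyclotomic polynomial Φ_563(x), which is irreducible over Q and has degree φ(563) = 562. Hence [Q(α):Q] = φ(563) = 562.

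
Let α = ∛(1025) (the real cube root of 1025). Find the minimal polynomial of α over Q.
m_α(x) = x^3 - 1025

α satisfies α^3 = 1025, so x^3 - 1025 annihilates α. By the rational root test, a rational root p/q (in lowest terms) of x^3 - 1025 would satisfy p^3 = 1025 q^3, forcing q = 1 and p^3 = 1025; but 1025 is not a perfect cube, contradiction. A monic cubic over Q with no rational root is irreducible (any nontrivial factorization would include a linear factor). Hence x^3 - 1025 is the minimal polynomial of α, and in particular [Q(α):Q] = 3.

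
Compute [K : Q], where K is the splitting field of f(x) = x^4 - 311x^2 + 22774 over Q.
[K : Q] = 4

Solving the quadratic in x^2: x^2 = (311 ± √(311^2 - 4·22774))/2 = (311 ± √5625)/2 = (311 ± 75)/2, giving x^2 = 193 or x^2 = 118. So f(x) = (x^2 - 193)(x^2 - 118) and the roots of f are ±√193, ±√118. Hence the splitting field is K = Q(√193, √118). Since 193 and 118 are distinct squarefree integers > 1, their product 22774 is not a perfect square, so √118 ∉ Q(√193). By the tower law [K:Q] = [Q(√193,√118):Q(√193)] · [Q(√193):Q] = 2 · 2 = 4.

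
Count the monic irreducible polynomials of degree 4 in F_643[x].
There are 42734915538 monic irreducible polynomials of degree 4 over F_643

Each element of F_{643^4} that lies in no proper subfield is a root of exactly one monic irreducible of degree 4 over F_643, and each such polynomial has 4 distinct roots in F_{643^4}. By Möbius inversion the count is N_643(4) = (1/4) Σ_{d|4} μ(4/d) · 643^d = (1/4)(μ(4)·643^1 + μ(2)·643^2 + μ(1)·643^4) = 170939662152/4 = 42734915538.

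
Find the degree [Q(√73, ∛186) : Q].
[Q(√73, ∛186) : Q] = 6

Let L = Q(√73, ∛186). Since Q(√73) ⊂ L and [Q(√73):Q] = 2, the tower law gives 2 | [L:Q]. Likewise Q(∛186) ⊂ L with [Q(∛186):Q] = 3 (because 186 is not a perfect cube), so 3 | [L:Q]. As gcd(2,3) = 1, [L:Q] is divisible by 6. Conversely L is generated over Q by √73 and ∛186, so [L:Q] ≤ 2·3 = 6. Therefore [Q(√73, ∛186) : Q] = 6.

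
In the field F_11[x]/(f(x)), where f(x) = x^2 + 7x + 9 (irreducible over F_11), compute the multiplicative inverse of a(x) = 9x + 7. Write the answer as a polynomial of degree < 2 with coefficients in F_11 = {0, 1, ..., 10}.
a(x)^(-1) ≡ 5x + 3 (mod f(x))

Since f is irreducible over F_11, F_11[x]/(f) is a field and a(x) ≠ 0 has an inverse. Apply the extended Euclidean algorithm to f(x) and a(x) in F_11[x]: f(x) = (5x + 3)·a(x) + (10). The last nonzero remainder is the constant 10 = gcd(f, a) in F_11. Back-substituting through the division chain expresses 10 = s(x)·a(x) + t(x)·f(x) with s(x) ≡ 6x + 8 (mod f), so (6x + 8)·a(x) ≡ 10 (mod f). Multiplying by 10^(-1) ≡ 10 in F_11 gives a(x)^(-1) ≡ 10·(6x + 8) ≡ 5x + 3 (mod f). Check: (9x + 7)·(5x + 3) = x^2 + 7x + 10 ≡ 1 (mod x^2 + 7x + 9).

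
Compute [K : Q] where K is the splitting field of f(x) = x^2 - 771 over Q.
[K : Q] = 2

f(x) = x^2 - 771 factors as (x - √771)(x + √771). The splitting field is K = Q(√771). Since 771 is squarefree and > 1, it is not a perfect square, so x^2 - 771 is irreducible over Q and [Q(√771) : Q] = 2. Hence [K : Q] = 2.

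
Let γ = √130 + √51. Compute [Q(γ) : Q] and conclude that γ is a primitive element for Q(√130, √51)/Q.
[Q(γ) : Q] = 4 (equivalently, Q(γ) = Q(√130, √51))

Obviously Q(γ) ⊆ Q(√130, √51), and [Q(√130, √51):Q] = 4 (since 130, 51 are distinct squarefree integers > 1 with 6630 not a perfect square). To show equality we compute the minimal polynomial of γ. From γ = √130 + √51: γ^2 = 130 + 2√(6630) + 51 = 181 + 2√(6630), so γ^2 - 181 = 2√(6630); squaring, (γ^2 - 181)^2 = 4·6630, i.e. γ^4 - 362γ^2 + 32761 - 26520 = 0, i.e. γ^4 - 362γ^2 + 6241 = 0. So γ is a root of x^4 - 362x^2 + 6241. This polynomial is irreducible over Q: it has no rational root (each ±√130 ± √51 is irrational), and any factorization into two quadratics over Q would force √(6630) ∈ Q (pairing opposite roots) or √130, √51 ∈ Q (other pairings), all impossible. Hence [Q(γ):Q] = 4 = [Q(√130, √51):Q], so Q(γ) = Q(√130, √51).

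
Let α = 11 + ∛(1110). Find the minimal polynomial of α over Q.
m_α(x) = x^3 - 33x^2 + 363x - 2441

Set β = α - 11 = ∛(1110), so β^3 = 1110. Then (α - 11)^3 - 1110 = 0, i.e. α is a root of g(x) = (x - 11)^3 - 1110 = x^3 - 33x^2 + 363x - 2441. Since g(x) = h(x - 11) where h(x) = x^3 - 1110, and h is irreducible over Q (because 1110 is not a perfect cube, so h has no rational root, and a monic cubic with no rational root is irreducible), g is also irreducible (irreducibility is preserved under the substitution x → x - 11). Hence m_α(x) = x^3 - 33x^2 + 363x - 2441.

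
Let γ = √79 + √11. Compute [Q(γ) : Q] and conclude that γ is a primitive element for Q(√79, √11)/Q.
[Q(γ) : Q] = 4 (equivalently, Q(γ) = Q(√79, √11))

Obviously Q(γ) ⊆ Q(√79, √11), and [Q(√79, √11):Q] = 4 (since 79, 11 are distinct squarefree integers > 1 with 869 not a perfect square). To show equality we compute the minimal polynomial of γ. From γ = √79 + √11: γ^2 = 79 + 2√(869) + 11 = 90 + 2√(869), so γ^2 - 90 = 2√(869); squaring, (γ^2 - 90)^2 = 4·869, i.e. γ^4 - 180γ^2 + 8100 - 3476 = 0, i.e. γ^4 - 180γ^2 + 4624 = 0. So γ is a root of x^4 - 180x^2 + 4624. This polynomial is irreducible over Q: it has no rational root (each ±√79 ± √11 is irrational), and any factorization into two quadratics over Q would force √(869) ∈ Q (pairing opposite roots) or √79, √11 ∈ Q (other pairings), all impossible. Hence [Q(γ):Q] = 4 = [Q(√79, √11):Q], so Q(γ) = Q(√79, √11).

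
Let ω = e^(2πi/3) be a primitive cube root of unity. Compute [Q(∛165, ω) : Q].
[Q(∛165, ω) : Q] = 6

[Q(∛165):Q] = 3 (min poly x^3 - 165, irreducible since 165 is not a perfect cube). [Q(ω):Q] = 2 (min poly x^2 + x + 1). Since Q(∛165) ⊂ R and ω ∉ R, we have ω ∉ Q(∛165), so x^2 + x + 1 remains irreducible over Q(∛165) and [Q(∛165, ω) : Q(∛165)] = 2. By the tower law, [Q(∛165, ω) : Q] = 3 · 2 = 6. (In fact Q(∛165, ω) is the splitting field of x^3 - 165 over Q.)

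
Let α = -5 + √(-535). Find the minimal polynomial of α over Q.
m_α(x) = x^2 + 10x + 560

From α + 5 = √(-535), squaring gives (α + 5)^2 = -535, i.e. α^2 + 10α + 25 = -535, so α^2 + 10α + 560 = 0. The discriminant of x^2 + 10x + 560 is (10)^2 - 4·(560) = 100 - 2240 = -2140, and 4·(-535) is not a perfect square in Q since -535 is squarefree and ≠ 1. Hence x^2 + 10x + 560 is irreducible over Q and is the minimal polynomial of α.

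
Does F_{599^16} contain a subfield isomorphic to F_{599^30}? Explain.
No: F_{599^30} is not a subfield of F_{599^16}

F_{p^m} embeds in F_{p^n} iff m | n. Here 30 ∤ 16 (since 16 = 0·30 + 16 with remainder 16 ≠ 0), so F_{599^30} is not a subfield of F_{599^16}. Equivalently: if it were, the tower law would give 30 = [F_{599^30}:F_599] dividing [F_{599^16}:F_599] = 16, contradiction.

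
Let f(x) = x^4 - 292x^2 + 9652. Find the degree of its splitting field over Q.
[K : Q] = 4

Solving the quadratic in x^2: x^2 = (292 ± √(292^2 - 4·9652))/2 = (292 ± √46656)/2 = (292 ± 216)/2, giving x^2 = 38 or x^2 = 254. So f(x) = (x^2 - 38)(x^2 - 254) and the roots of f are ±√38, ±√254. Hence the splitting field is K = Q(√38, √254). Since 38 and 254 are distinct squarefree integers > 1, their product 9652 is not a perfect square, so √254 ∉ Q(√38). By the tower law [K:Q] = [Q(√38,√254):Q(√38)] · [Q(√38):Q] = 2 · 2 = 4.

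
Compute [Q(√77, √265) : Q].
[Q(√77, √265) : Q] = 4

[Q(√77):Q] = 2 (min poly x^2 - 77, irreducible since 77 is squarefree > 1). For the top step, suppose √265 ∈ Q(√77), say √265 = c + d√77 with c, d ∈ Q. Squaring: 265 = c^2 + 77d^2 + 2cd√77. Since √77 ∉ Q this forces 2cd = 0. If d = 0 then √265 = c ∈ Q, contradicting 265 squarefree > 1. If c = 0 then 265 = 77d^2, so 77·265 = (77d)^2 is a perfect square in Q — but 77·265 = 20405 is not a perfect square (since 77 and 265 are distinct squarefree integers). Contradiction. Hence √265 ∉ Q(√77), so x^2 - 265 stays irreducible over Q(√77) and [Q(√77, √265) : Q(√77)] = 2. By the tower law, [Q(√77, √265) : Q] = 2 · 2 = 4.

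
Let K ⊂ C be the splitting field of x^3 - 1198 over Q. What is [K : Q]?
[K : Q] = 6

The roots of x^3 - 1198 are ∛1198, ω∛1198, ω^2∛1198 where ω = e^(2πi/3) is a primitive cube root of unity, so K = Q(∛1198, ω). Now [Q(∛1198):Q] = 3 (since 1198 is not a perfect cube, x^3 - 1198 is irreducible) and [Q(ω):Q] = 2. Both 2 and 3 divide [K:Q], and [K:Q] ≤ 3·2 = 6, so [K:Q] = 6. (Equivalently: Q(∛1198) ⊂ R but ω ∉ R, so [K : Q(∛1198)] = 2.)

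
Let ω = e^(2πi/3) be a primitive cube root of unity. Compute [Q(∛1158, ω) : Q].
[Q(∛1158, ω) : Q] = 6

[Q(∛1158):Q] = 3 (min poly x^3 - 1158, irreducible since 1158 is not a perfect cube). [Q(ω):Q] = 2 (min poly x^2 + x + 1). Since Q(∛1158) ⊂ R and ω ∉ R, we have ω ∉ Q(∛1158), so x^2 + x + 1 remains irreducible over Q(∛1158) and [Q(∛1158, ω) : Q(∛1158)] = 2. By the tower law, [Q(∛1158, ω) : Q] = 3 · 2 = 6. (In fact Q(∛1158, ω) is the splitting field of x^3 - 1158 over Q.)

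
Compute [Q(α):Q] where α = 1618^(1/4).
[Q(α):Q] = 4

α is a root of x^4 - 1618. By Eisenstein's criterion at the prime p = 2 (which divides the constant term 1618 but p^2 = 4 does not, since 1618 is squarefree), x^4 - 1618 is irreducible over Q. Hence [Q(α):Q] = 4.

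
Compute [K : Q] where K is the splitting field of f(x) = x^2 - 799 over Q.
[K : Q] = 2

f(x) = x^2 - 799 factors as (x - √799)(x + √799). The splitting field is K = Q(√799). Since 799 is squarefree and > 1, it is not a perfect square, so x^2 - 799 is irreducible over Q and [Q(√799) : Q] = 2. Hence [K : Q] = 2.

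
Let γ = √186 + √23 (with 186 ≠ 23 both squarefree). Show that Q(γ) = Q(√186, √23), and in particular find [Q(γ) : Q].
[Q(γ) : Q] = 4 (equivalently, Q(γ) = Q(√186, √23))

Obviously Q(γ) ⊆ Q(√186, √23), and [Q(√186, √23):Q] = 4 (since 186, 23 are distinct squarefree integers > 1 with 4278 not a perfect square). To show equality we compute the minimal polynomial of γ. From γ = √186 + √23: γ^2 = 186 + 2√(4278) + 23 = 209 + 2√(4278), so γ^2 - 209 = 2√(4278); squaring, (γ^2 - 209)^2 = 4·4278, i.e. γ^4 - 418γ^2 + 43681 - 17112 = 0, i.e. γ^4 - 418γ^2 + 26569 = 0. So γ is a root of x^4 - 418x^2 + 26569. This polynomial is irreducible over Q: it has no rational root (each ±√186 ± √23 is irrational), and any factorization into two quadratics over Q would force √(4278) ∈ Q (pairing opposite roots) or √186, √23 ∈ Q (other pairings), all impossible. Hence [Q(γ):Q] = 4 = [Q(√186, √23):Q], so Q(γ) = Q(√186, √23).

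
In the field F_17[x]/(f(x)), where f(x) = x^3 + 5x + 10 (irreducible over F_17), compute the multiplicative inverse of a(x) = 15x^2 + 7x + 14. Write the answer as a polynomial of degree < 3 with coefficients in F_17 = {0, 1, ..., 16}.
a(x)^(-1) ≡ 12x^2 + 15x + 1 (mod f(x))

Since f is irreducible over F_17, F_17[x]/(f) is a field and a(x) ≠ 0 has an inverse. Apply the extended Euclidean algorithm to f(x) and a(x) in F_17[x]: f(x) = (8x + 11)·a(x) + (3x + 9);  a(x) = (5x + 10)·(3x + 9) + (9). The last nonzero remainder is the constant 9 = gcd(f, a) in F_17. Back-substituting through the division chain expresses 9 = s(x)·a(x) + t(x)·f(x) with s(x) ≡ 6x^2 + 16x + 9 (mod f), so (6x^2 + 16x + 9)·a(x) ≡ 9 (mod f). Multiplying by 9^(-1) ≡ 2 in F_17 gives a(x)^(-1) ≡ 2·(6x^2 + 16x + 9) ≡ 12x^2 + 15x + 1 (mod f). Check: (15x^2 + 7x + 14)·(12x^2 + 15x + 1) = 10x^4 + 3x^3 + 16x^2 + 13x + 14 ≡ 1 (mod x^3 + 5x + 10).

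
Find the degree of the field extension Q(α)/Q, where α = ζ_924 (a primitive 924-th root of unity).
[Q(α):Q] = 240

The minimal polynomial of ζ_924 over Q is the 924-th cyclotomic polynomial Φ_924(x), which is irreducible over Q and has degree φ(924) = 240. Hence [Q(α):Q] = φ(924) = 240.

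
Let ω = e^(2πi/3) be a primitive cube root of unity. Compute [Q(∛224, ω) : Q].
[Q(∛224, ω) : Q] = 6

[Q(∛224):Q] = 3 (min poly x^3 - 224, irreducible since 224 is not a perfect cube). [Q(ω):Q] = 2 (min poly x^2 + x + 1). Since Q(∛224) ⊂ R and ω ∉ R, we have ω ∉ Q(∛224), so x^2 + x + 1 remains irreducible over Q(∛224) and [Q(∛224, ω) : Q(∛224)] = 2. By the tower law, [Q(∛224, ω) : Q] = 3 · 2 = 6. (In fact Q(∛224, ω) is the splitting field of x^3 - 224 over Q.)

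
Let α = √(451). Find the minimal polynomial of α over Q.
m_α(x) = x^2 - 451

α satisfies α^2 - 451 = 0, so x^2 - 451 annihilates α. Since d = 451 is squarefree and ≠ 1, it is not a perfect square in Q, so x^2 - 451 has no rational root and is therefore irreducible over Q (a degree-2 polynomial over a field is irreducible iff it has no root). Hence m_α(x) = x^2 - 451.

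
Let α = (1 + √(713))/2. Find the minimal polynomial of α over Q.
m_α(x) = x^2 - x - 178

From 2α - 1 = √(713), squaring gives (2α - 1)^2 = 713, i.e. 4α^2 - 4α + 1 = 713, so α^2 - α + (1 - 713)/4 = 0. Since 713 ≡ 1 (mod 4), (1 - 713)/4 = -178 ∈ Z. The polynomial x^2 - x - 178 has discriminant 1 - 4·(-178) = 713, which is not a perfect square in Q (d = 713 is squarefree and ≠ 1), so x^2 - x - 178 is irreducible over Q. It is the minimal polynomial of α.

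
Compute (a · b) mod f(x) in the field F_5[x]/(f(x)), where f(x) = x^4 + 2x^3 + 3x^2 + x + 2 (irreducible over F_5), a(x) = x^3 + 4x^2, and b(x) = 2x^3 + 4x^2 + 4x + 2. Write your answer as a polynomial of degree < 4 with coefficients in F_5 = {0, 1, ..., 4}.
a · b ≡ x^3 + 2x^2 + x + 4 (mod f(x))

Multiply in F_5[x]: a(x)·b(x) = (x^3 + 4x^2)·(2x^3 + 4x^2 + 4x + 2) = 2x^6 + 2x^5 + 3x^3 + 3x^2. This has degree ≥ 4, so divide by f(x) over F_5: 2x^6 + 2x^5 + 3x^3 + 3x^2 = (2x^2 + 3x + 3)·(x^4 + 2x^3 + 3x^2 + x + 2) + (x^3 + 2x^2 + x + 4). Hence a·b ≡ x^3 + 2x^2 + x + 4 (mod f). (F_5[x]/(f) is a field with 5^4 = 625 elements since f is irreducible of degree 4.)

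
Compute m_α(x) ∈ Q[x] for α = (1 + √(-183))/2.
m_α(x) = x^2 - x + 46

From 2α - 1 = √(-183), squaring gives (2α - 1)^2 = -183, i.e. 4α^2 - 4α + 1 = -183, so α^2 - α + (1 + 183)/4 = 0. Since -183 ≡ 1 (mod 4), (1 + 183)/4 = 46 ∈ Z. The polynomial x^2 - x + 46 has discriminant 1 - 4·(46) = -183, which is not a perfect square in Q (d = -183 is squarefree and ≠ 1), so x^2 - x + 46 is irreducible over Q. It is the minimal polynomial of α.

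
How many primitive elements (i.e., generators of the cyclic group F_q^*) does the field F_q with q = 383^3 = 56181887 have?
There are φ(56181886) = 27943680 primitive elements

F_q^* is cyclic of order q - 1 = 56181886. A cyclic group of order m has exactly φ(m) generators. Here m = 56181886 = 2 · 191 · 147073, so the number of primitive elements is φ(56181886) = 27943680.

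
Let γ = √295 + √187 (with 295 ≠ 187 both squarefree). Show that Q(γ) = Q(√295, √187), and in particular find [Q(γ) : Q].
[Q(γ) : Q] = 4 (equivalently, Q(γ) = Q(√295, √187))

Obviously Q(γ) ⊆ Q(√295, √187), and [Q(√295, √187):Q] = 4 (since 295, 187 are distinct squarefree integers > 1 with 55165 not a perfect square). To show equality we compute the minimal polynomial of γ. From γ = √295 + √187: γ^2 = 295 + 2√(55165) + 187 = 482 + 2√(55165), so γ^2 - 482 = 2√(55165); squaring, (γ^2 - 482)^2 = 4·55165, i.e. γ^4 - 964γ^2 + 232324 - 220660 = 0, i.e. γ^4 - 964γ^2 + 11664 = 0. So γ is a root of x^4 - 964x^2 + 11664. This polynomial is irreducible over Q: it has no rational root (each ±√295 ± √187 is irrational), and any factorization into two quadratics over Q would force √(55165) ∈ Q (pairing opposite roots) or √295, √187 ∈ Q (other pairings), all impossible. Hence [Q(γ):Q] = 4 = [Q(√295, √187):Q], so Q(γ) = Q(√295, √187).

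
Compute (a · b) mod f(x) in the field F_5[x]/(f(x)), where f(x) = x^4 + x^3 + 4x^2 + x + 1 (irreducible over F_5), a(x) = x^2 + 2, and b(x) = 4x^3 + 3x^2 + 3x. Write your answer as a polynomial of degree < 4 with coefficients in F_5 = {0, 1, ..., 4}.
a · b ≡ x^3 + x^2 + 3x + 1 (mod f(x))

Multiply in F_5[x]: a(x)·b(x) = (x^2 + 2)·(4x^3 + 3x^2 + 3x) = 4x^5 + 3x^4 + x^3 + x^2 + x. This has degree ≥ 4, so divide by f(x) over F_5: 4x^5 + 3x^4 + x^3 + x^2 + x = (4x + 4)·(x^4 + x^3 + 4x^2 + x + 1) + (x^3 + x^2 + 3x + 1). Hence a·b ≡ x^3 + x^2 + 3x + 1 (mod f). (F_5[x]/(f) is a field with 5^4 = 625 elements since f is irreducible of degree 4.)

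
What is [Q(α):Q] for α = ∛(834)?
[Q(α):Q] = 3

The minimal polynomial of α is x^3 - 834, irreducible over Q since 834 is not a perfect cube (so x^3 - 834 has no rational root). Hence [Q(α):Q] = deg(m_α) = 3.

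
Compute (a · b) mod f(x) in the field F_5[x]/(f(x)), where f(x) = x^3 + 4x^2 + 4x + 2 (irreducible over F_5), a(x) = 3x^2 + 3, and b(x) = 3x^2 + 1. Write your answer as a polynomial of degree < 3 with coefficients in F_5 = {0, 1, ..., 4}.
a · b ≡ x (mod f(x))

Multiply in F_5[x]: a(x)·b(x) = (3x^2 + 3)·(3x^2 + 1) = 4x^4 + 2x^2 + 3. This has degree ≥ 3, so divide by f(x) over F_5: 4x^4 + 2x^2 + 3 = (4x + 4)·(x^3 + 4x^2 + 4x + 2) + (x). Hence a·b ≡ x (mod f). (F_5[x]/(f) is a field with 5^3 = 125 elements since f is irreducible of degree 3.)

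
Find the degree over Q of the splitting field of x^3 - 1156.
[K : Q] = 6

The roots of x^3 - 1156 are ∛1156, ω∛1156, ω^2∛1156 where ω = e^(2πi/3) is a primitive cube root of unity, so K = Q(∛1156, ω). Now [Q(∛1156):Q] = 3 (since 1156 is not a perfect cube, x^3 - 1156 is irreducible) and [Q(ω):Q] = 2. Both 2 and 3 divide [K:Q], and [K:Q] ≤ 3·2 = 6, so [K:Q] = 6. (Equivalently: Q(∛1156) ⊂ R but ω ∉ R, so [K : Q(∛1156)] = 2.)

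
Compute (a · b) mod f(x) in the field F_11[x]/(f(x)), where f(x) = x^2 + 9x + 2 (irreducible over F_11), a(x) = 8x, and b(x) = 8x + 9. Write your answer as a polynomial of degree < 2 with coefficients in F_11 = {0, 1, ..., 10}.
a · b ≡ 2x + 4 (mod f(x))

Multiply in F_11[x]: a(x)·b(x) = (8x)·(8x + 9) = 9x^2 + 6x. This has degree ≥ 2, so divide by f(x) over F_11: 9x^2 + 6x = (9)·(x^2 + 9x + 2) + (2x + 4). Hence a·b ≡ 2x + 4 (mod f). (F_11[x]/(f) is a field with 11^2 = 121 elements since f is irreducible of degree 2.)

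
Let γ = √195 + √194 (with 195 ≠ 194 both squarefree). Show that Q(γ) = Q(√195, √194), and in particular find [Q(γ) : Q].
[Q(γ) : Q] = 4 (equivalently, Q(γ) = Q(√195, √194))

Obviously Q(γ) ⊆ Q(√195, √194), and [Q(√195, √194):Q] = 4 (since 195, 194 are distinct squarefree integers > 1 with 37830 not a perfect square). To show equality we compute the minimal polynomial of γ. From γ = √195 + √194: γ^2 = 195 + 2√(37830) + 194 = 389 + 2√(37830), so γ^2 - 389 = 2√(37830); squaring, (γ^2 - 389)^2 = 4·37830, i.e. γ^4 - 778γ^2 + 151321 - 151320 = 0, i.e. γ^4 - 778γ^2 + 1 = 0. So γ is a root of x^4 - 778x^2 + 1. This polynomial is irreducible over Q: it has no rational root (each ±√195 ± √194 is irrational), and any factorization into two quadratics over Q would force √(37830) ∈ Q (pairing opposite roots) or √195, √194 ∈ Q (other pairings), all impossible. Hence [Q(γ):Q] = 4 = [Q(√195, √194):Q], so Q(γ) = Q(√195, √194).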